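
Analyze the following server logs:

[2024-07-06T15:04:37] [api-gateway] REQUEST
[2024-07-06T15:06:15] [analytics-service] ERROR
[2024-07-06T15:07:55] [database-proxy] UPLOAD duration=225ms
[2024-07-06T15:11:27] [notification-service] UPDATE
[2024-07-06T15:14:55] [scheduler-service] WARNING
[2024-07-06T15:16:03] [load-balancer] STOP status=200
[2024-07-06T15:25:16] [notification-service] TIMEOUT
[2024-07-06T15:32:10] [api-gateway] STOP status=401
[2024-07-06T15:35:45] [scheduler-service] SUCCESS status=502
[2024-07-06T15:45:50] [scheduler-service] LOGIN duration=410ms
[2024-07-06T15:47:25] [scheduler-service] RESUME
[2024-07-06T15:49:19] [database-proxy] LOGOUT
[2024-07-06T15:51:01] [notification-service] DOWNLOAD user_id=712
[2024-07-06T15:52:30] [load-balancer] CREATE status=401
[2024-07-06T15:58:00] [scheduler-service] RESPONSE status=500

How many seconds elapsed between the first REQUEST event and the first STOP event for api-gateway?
1653

To find the time between events:

1. Locate the first REQUEST event for api-gateway: 2024-07-06T15:04:37
2. Locate the first STOP event for api-gateway: 2024-07-06T15:32:10
3. Calculate the difference: 2024-07-06T15:32:10 - 2024-07-06T15:04:37 = 1653 seconds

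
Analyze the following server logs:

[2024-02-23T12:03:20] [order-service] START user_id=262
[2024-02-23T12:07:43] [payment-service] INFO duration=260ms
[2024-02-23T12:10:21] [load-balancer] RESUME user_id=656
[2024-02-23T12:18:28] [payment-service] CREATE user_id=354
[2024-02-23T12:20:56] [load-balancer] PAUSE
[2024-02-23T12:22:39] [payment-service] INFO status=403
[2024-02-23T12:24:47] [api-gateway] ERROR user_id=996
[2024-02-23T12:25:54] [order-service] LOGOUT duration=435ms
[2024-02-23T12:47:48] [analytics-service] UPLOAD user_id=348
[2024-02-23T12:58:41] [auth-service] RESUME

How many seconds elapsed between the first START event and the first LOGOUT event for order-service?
1354

To find the time between events:

1. Locate the first START event for order-service: 2024-02-23T12:03:20
2. Locate the first LOGOUT event for order-service: 2024-02-23T12:25:54
3. Calculate the difference: 2024-02-23T12:25:54 - 2024-02-23T12:03:20 = 1354 seconds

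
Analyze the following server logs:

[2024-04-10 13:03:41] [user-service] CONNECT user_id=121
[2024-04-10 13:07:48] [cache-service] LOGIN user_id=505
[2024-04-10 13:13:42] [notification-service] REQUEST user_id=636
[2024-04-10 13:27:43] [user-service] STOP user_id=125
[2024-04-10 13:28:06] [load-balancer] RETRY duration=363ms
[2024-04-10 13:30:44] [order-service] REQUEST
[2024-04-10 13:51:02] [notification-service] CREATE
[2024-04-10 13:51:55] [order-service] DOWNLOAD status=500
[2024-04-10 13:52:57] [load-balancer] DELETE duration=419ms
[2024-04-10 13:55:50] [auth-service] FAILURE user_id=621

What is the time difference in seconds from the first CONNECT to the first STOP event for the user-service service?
1442

To find the time between events:

1. Locate the first CONNECT event for user-service: 2024-04-10 13:03:41
2. Locate the first STOP event for user-service: 2024-04-10 13:27:43
3. Calculate the difference: 2024-04-10 13:27:43 - 2024-04-10 13:03:41 = 1442 seconds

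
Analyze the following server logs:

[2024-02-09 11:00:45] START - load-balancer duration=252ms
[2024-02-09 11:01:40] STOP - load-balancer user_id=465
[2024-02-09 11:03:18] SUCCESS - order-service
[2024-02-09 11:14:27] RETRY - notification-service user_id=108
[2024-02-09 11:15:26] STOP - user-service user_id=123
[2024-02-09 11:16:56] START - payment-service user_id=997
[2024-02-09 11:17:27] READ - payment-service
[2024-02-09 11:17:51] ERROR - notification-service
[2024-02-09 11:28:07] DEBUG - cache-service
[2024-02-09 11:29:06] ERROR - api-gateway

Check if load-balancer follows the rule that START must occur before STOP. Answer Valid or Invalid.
Valid

To validate ordering:

1. Required order: START → STOP
2. Rule: START must occur before STOP
3. Check actual order of events for load-balancer
4. Result: Valid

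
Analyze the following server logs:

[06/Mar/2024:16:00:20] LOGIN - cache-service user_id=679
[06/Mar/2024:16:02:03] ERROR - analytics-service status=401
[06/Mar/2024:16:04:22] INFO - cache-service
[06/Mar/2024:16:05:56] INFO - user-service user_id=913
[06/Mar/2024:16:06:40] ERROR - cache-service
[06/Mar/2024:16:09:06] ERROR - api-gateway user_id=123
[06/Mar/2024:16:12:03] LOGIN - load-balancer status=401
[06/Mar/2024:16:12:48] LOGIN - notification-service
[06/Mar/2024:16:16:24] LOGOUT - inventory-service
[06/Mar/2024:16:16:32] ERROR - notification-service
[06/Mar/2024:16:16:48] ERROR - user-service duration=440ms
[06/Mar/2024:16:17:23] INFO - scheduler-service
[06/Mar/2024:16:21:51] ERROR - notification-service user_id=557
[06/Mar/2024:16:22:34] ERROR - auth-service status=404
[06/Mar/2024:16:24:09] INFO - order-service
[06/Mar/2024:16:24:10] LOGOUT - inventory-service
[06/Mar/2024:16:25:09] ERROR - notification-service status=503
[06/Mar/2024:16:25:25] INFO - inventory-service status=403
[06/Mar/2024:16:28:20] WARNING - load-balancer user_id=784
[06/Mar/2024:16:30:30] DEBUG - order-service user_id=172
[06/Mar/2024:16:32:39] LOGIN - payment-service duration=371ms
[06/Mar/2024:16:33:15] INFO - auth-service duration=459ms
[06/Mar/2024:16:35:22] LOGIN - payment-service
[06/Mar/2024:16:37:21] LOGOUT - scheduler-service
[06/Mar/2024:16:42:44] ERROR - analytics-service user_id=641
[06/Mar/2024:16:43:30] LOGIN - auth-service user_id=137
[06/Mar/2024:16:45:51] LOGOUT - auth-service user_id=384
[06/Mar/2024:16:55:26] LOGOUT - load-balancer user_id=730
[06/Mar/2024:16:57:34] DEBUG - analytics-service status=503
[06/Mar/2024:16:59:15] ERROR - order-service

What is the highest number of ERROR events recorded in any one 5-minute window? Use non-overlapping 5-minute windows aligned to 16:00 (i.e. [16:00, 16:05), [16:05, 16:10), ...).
2

To find the burst window:

1. Divide the log period into non-overlapping 5-minute windows starting at 16:00
2. Count ERROR events in each window
3. Find the window with maximum count
4. Maximum events in a window: 2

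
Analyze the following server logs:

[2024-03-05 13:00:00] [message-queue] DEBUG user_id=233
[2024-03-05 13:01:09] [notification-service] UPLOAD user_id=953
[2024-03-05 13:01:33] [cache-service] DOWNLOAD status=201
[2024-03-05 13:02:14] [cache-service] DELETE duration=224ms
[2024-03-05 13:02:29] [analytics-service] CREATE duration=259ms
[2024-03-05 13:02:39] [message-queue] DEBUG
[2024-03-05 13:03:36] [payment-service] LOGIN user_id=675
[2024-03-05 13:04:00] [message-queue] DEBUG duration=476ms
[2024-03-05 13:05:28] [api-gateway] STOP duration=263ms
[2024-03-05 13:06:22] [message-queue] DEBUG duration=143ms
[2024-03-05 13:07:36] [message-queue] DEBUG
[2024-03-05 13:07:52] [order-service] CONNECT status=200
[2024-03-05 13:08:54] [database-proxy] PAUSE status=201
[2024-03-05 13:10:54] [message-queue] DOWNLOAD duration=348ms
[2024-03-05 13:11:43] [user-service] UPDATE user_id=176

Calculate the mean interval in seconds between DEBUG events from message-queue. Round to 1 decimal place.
114.0

To calculate average interval:

1. Find all DEBUG events for message-queue in order
2. Calculate time gaps between consecutive events
3. Compute mean of gaps: 456 / 4 = 114.0 seconds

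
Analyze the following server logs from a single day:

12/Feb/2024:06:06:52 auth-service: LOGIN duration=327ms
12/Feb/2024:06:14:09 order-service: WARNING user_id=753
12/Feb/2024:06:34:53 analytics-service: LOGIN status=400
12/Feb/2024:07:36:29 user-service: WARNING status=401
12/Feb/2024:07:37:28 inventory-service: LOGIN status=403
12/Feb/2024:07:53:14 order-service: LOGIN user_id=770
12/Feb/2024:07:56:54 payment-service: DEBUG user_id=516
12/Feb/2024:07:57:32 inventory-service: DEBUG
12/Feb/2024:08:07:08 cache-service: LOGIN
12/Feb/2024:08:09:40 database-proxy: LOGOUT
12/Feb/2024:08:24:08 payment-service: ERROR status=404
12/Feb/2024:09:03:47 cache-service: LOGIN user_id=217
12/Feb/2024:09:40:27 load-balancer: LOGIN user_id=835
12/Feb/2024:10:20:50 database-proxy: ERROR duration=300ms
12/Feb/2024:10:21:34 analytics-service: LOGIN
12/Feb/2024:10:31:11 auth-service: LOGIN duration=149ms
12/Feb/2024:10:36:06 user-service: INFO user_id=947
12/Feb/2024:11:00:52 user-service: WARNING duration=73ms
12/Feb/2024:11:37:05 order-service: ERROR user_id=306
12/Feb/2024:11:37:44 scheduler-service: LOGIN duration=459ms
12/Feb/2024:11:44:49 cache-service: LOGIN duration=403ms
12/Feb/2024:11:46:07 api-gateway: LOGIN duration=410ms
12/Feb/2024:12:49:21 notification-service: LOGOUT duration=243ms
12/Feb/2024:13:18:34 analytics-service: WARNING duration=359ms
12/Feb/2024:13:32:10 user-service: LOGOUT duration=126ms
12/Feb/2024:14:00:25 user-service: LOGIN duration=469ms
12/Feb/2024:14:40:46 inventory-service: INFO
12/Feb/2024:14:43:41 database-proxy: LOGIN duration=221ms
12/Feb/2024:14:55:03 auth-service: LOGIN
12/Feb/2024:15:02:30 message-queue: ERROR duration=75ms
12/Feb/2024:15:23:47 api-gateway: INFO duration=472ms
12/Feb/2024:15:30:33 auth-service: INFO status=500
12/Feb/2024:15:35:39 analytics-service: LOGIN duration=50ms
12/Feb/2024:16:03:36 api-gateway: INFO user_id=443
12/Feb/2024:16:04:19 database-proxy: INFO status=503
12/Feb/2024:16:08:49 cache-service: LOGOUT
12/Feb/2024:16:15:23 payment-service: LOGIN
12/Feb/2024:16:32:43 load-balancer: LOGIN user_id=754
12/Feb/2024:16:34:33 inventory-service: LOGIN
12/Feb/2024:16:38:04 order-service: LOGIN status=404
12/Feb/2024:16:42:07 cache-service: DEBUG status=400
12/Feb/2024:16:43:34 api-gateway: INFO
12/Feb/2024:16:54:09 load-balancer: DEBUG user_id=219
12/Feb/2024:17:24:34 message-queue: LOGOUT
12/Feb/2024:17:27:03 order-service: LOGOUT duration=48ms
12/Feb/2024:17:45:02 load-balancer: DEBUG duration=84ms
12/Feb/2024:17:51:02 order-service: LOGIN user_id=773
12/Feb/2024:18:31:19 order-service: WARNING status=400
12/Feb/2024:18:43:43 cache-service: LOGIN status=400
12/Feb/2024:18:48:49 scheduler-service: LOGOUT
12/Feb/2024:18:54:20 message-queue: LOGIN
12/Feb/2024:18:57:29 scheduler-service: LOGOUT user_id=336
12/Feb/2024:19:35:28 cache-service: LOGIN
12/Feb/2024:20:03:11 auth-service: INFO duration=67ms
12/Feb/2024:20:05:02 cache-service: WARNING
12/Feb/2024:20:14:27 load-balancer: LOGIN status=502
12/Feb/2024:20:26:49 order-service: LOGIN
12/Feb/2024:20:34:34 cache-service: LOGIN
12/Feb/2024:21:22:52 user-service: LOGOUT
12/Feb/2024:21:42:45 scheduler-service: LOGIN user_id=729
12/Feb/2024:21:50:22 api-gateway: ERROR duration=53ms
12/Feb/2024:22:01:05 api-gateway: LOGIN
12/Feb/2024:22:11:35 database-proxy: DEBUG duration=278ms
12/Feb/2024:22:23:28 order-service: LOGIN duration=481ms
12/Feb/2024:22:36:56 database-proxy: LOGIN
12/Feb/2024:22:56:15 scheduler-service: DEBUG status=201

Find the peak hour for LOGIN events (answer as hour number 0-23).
16

To find the peak hour:

1. Group all LOGIN events by hour
2. Count events in each hour
3. Find hour with maximum count
4. Peak hour: 16 (with 4 events)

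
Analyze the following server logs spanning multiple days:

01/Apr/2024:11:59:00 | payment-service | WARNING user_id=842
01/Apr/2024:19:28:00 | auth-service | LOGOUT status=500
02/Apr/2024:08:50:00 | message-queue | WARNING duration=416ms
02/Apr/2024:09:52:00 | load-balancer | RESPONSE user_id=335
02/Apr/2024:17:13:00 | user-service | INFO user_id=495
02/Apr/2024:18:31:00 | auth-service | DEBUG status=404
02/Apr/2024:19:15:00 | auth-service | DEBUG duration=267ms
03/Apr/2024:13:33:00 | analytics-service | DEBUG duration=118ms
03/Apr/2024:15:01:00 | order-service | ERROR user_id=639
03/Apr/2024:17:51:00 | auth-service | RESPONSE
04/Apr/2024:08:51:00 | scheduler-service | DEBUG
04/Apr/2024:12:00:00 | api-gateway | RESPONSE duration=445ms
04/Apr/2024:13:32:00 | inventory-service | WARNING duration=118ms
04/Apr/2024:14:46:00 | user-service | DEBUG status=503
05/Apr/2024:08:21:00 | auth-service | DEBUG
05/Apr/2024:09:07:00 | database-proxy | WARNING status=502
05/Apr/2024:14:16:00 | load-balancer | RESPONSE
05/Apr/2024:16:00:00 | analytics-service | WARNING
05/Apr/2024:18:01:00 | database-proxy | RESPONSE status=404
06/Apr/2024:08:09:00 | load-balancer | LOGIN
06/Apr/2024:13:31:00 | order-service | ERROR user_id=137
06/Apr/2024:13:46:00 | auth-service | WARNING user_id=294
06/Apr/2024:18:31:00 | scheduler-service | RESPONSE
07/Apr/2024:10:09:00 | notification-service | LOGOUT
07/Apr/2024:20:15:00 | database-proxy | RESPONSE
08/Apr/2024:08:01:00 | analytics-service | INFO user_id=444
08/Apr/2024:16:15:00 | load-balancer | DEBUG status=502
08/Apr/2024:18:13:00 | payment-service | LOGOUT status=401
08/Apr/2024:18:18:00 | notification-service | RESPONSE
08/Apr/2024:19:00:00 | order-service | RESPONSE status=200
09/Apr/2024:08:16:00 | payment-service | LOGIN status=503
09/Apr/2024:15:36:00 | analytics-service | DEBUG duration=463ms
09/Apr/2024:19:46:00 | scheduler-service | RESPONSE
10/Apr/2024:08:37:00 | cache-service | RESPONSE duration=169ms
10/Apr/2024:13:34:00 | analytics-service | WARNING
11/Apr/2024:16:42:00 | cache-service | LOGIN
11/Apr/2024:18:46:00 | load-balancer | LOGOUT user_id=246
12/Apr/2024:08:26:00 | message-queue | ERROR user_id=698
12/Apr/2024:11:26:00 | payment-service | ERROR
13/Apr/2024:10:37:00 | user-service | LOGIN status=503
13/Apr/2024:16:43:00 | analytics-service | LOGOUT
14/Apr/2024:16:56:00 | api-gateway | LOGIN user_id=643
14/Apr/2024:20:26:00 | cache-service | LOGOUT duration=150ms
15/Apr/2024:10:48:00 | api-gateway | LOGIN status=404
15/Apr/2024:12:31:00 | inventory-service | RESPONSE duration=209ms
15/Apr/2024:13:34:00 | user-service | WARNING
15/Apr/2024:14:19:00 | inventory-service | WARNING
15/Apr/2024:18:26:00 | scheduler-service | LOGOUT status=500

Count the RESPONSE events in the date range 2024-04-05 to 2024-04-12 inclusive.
8

To filter by date range:

1. Date range: 2024-04-05 through 2024-04-12, both dates inclusive
2. Filter for RESPONSE events whose date falls in this range
3. Count matching events: 8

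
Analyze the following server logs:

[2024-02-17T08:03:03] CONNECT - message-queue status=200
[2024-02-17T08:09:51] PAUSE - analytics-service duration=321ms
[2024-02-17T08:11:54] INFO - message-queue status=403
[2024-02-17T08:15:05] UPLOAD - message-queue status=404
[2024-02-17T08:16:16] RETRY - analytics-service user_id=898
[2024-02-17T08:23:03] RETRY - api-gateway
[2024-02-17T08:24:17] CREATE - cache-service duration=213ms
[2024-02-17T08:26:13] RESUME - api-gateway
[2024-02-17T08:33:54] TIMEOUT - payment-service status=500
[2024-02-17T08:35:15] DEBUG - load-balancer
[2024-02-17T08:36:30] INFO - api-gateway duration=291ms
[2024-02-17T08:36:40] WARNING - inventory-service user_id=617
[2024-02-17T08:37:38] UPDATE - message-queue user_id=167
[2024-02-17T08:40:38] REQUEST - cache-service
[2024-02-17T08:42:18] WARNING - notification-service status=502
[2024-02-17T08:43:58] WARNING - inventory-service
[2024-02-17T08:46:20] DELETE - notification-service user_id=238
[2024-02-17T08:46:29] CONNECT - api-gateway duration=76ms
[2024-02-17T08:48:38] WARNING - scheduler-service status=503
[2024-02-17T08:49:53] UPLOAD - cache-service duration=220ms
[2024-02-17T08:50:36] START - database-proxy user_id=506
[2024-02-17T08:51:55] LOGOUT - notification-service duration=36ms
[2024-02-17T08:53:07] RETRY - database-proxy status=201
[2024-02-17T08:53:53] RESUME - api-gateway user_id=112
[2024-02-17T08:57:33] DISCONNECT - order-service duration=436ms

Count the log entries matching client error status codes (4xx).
2

To find matching entries:

1. Pattern to match: client error status codes (4xx)
2. Scan each log entry for the pattern
3. Count matches: 2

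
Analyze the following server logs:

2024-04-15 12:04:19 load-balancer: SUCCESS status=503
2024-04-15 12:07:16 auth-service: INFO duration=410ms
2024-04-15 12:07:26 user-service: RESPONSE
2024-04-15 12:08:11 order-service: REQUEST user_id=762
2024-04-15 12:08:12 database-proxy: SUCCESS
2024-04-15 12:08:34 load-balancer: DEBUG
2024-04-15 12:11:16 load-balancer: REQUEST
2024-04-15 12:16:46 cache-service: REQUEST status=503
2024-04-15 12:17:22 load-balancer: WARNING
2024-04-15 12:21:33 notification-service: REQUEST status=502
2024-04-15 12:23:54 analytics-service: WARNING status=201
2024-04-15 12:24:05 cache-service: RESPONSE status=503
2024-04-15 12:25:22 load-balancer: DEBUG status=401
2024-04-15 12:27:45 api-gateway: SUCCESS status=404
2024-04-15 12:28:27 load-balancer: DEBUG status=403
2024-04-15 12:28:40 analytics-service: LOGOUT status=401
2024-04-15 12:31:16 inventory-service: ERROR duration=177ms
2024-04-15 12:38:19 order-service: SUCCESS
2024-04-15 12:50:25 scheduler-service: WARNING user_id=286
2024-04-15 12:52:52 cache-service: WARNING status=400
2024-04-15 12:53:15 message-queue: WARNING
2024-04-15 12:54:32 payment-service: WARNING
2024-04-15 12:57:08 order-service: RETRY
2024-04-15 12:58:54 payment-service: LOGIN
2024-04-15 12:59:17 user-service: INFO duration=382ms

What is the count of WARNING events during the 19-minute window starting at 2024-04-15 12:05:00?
2

To count events in the time window:

1. Window boundaries: 2024-04-15 12:05:00 to 2024-04-15 12:24:00
2. Filter for WARNING events within this window
3. Count matching events: 2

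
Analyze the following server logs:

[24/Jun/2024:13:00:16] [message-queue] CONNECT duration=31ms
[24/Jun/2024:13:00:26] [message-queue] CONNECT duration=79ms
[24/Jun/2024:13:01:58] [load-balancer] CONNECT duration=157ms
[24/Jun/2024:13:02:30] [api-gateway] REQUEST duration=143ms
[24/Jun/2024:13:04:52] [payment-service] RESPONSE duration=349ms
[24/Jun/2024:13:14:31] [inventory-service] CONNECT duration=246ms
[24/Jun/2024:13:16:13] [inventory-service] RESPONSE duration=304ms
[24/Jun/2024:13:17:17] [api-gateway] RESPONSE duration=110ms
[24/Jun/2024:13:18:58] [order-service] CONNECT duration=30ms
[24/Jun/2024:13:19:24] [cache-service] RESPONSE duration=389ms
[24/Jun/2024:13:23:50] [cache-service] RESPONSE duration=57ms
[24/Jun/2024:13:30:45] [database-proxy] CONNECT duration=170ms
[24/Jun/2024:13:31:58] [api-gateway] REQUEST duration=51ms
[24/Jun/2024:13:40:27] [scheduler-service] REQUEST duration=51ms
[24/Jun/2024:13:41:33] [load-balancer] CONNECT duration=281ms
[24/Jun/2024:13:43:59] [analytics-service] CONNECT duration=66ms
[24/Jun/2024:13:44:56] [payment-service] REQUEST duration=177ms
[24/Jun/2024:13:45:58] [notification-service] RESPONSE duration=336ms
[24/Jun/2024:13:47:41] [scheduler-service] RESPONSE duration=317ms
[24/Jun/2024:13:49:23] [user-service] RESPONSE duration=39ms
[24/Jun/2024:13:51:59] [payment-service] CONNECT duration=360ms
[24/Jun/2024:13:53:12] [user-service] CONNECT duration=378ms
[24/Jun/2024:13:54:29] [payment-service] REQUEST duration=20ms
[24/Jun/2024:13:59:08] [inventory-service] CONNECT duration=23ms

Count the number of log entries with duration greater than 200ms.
9

To count timeouts:

1. Threshold: 200ms
2. Extract duration from each log entry
3. Count entries where duration > 200
4. Timeout count: 9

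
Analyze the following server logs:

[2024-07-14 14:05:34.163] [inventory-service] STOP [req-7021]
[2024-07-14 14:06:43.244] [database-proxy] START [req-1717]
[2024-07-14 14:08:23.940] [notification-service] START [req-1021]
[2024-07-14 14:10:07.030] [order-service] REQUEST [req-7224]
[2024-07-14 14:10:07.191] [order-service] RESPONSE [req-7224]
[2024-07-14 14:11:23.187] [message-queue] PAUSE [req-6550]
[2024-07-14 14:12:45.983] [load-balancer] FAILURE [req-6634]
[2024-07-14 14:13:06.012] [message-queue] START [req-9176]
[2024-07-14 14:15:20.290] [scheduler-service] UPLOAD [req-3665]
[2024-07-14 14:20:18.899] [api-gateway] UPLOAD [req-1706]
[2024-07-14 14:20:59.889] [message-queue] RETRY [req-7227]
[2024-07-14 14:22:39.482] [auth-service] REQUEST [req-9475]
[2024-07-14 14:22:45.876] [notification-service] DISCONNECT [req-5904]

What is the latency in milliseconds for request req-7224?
161

To calculate latency:

1. Find REQUEST with id req-7224: 2024-07-14 14:10:07.030
2. Find RESPONSE with id req-7224: 2024-07-14 14:10:07.191
3. Latency: 2024-07-14 14:10:07.191 - 2024-07-14 14:10:07.030 = 161ms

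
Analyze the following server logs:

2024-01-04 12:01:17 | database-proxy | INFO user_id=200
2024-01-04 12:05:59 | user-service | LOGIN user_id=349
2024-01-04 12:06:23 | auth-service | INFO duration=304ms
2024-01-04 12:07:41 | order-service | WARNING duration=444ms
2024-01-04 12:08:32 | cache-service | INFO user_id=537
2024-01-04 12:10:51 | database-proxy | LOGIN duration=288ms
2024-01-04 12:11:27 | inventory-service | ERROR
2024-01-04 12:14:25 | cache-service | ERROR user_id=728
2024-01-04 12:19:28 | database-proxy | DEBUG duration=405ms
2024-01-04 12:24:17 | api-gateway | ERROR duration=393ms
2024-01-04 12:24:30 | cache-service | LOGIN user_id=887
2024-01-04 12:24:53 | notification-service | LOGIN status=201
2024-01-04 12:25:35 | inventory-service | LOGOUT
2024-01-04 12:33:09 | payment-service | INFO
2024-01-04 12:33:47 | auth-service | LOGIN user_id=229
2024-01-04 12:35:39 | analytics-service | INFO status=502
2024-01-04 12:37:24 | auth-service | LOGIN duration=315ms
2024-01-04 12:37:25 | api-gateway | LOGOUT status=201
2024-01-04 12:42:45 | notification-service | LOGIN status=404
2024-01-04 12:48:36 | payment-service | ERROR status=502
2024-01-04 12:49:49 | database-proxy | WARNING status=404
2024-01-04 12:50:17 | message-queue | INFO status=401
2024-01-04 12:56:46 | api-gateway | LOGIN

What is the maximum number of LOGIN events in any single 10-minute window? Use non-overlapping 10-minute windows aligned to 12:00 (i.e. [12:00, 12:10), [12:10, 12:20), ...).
2

To find the burst window:

1. Divide the log period into non-overlapping 10-minute windows starting at 12:00
2. Count LOGIN events in each window
3. Find the window with maximum count
4. Maximum events in a window: 2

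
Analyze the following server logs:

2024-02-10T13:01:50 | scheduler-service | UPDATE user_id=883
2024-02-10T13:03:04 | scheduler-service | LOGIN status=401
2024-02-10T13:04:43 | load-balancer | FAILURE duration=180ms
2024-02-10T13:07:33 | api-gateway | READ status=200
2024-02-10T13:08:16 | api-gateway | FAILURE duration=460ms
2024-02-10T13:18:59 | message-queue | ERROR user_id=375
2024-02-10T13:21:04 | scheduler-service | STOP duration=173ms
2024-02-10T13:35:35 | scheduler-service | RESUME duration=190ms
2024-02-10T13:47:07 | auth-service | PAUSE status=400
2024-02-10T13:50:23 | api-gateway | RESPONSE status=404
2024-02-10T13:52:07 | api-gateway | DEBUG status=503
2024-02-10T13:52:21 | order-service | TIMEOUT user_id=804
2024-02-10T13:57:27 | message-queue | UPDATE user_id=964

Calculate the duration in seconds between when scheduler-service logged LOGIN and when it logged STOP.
1080

To find the time between events:

1. Locate the first LOGIN event for scheduler-service: 2024-02-10T13:03:04
2. Locate the first STOP event for scheduler-service: 2024-02-10T13:21:04
3. Calculate the difference: 2024-02-10T13:21:04 - 2024-02-10T13:03:04 = 1080 seconds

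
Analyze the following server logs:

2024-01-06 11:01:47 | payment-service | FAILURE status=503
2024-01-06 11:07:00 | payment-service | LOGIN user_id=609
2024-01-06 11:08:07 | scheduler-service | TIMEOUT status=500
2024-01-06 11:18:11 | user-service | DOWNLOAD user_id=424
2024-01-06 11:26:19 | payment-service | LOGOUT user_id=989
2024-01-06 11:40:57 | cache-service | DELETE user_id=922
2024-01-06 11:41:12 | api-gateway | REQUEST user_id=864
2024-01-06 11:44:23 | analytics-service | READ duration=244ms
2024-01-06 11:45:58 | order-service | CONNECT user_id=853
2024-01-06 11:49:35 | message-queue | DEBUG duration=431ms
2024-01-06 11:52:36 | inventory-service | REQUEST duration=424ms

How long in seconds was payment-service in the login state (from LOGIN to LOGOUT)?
1159

To calculate state duration:

1. Find LOGIN event for payment-service: 2024-01-06 11:07:00
2. Find LOGOUT event for payment-service: 2024-01-06 11:26:19
3. Calculate duration: 2024-01-06 11:26:19 - 2024-01-06 11:07:00 = 1159 seconds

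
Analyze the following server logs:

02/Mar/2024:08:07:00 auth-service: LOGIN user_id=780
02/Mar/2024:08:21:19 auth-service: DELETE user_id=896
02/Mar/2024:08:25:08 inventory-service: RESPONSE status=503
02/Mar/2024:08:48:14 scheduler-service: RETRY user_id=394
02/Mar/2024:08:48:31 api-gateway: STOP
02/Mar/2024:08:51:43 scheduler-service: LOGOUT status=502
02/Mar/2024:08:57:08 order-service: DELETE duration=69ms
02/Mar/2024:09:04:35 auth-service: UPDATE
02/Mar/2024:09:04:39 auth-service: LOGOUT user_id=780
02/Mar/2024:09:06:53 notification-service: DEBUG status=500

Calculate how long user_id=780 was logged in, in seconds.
3459

To calculate session duration:

1. Find LOGIN event for user_id=780: 02/Mar/2024:08:07:00
2. Find LOGOUT event for user_id=780: 02/Mar/2024:09:04:39
3. Session duration: 02/Mar/2024:09:04:39 - 02/Mar/2024:08:07:00 = 3459 seconds (57 minutes)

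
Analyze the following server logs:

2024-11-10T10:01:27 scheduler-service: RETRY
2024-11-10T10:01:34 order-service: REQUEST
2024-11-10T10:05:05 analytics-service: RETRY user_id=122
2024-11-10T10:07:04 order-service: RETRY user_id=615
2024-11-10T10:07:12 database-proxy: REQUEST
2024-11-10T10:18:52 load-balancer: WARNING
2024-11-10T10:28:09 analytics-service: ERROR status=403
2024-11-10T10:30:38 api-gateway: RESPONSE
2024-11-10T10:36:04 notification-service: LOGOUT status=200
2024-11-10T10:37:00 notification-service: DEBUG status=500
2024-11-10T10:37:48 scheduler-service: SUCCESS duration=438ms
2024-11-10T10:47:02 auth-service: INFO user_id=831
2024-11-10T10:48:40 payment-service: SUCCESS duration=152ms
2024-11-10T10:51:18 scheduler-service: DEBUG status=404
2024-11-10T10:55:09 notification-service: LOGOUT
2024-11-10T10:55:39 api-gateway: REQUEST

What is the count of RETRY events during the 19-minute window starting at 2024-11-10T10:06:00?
1

To count events in the time window:

1. Window boundaries: 2024-11-10T10:06:00 to 2024-11-10T10:25:00
2. Filter for RETRY events within this window
3. Count matching events: 1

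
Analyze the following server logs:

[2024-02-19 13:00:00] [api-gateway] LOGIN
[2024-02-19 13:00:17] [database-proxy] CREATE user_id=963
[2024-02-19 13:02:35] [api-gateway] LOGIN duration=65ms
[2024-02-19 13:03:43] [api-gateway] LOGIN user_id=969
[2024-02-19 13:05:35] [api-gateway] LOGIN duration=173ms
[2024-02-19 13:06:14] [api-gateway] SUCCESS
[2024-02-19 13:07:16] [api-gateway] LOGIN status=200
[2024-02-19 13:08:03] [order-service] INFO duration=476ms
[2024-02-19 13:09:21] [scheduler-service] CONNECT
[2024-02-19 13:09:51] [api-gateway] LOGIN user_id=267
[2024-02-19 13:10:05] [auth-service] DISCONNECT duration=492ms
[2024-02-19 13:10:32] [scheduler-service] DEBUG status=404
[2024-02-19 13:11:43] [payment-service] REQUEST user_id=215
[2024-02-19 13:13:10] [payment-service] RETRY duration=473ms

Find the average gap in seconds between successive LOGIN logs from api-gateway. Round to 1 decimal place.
118.2

To calculate average interval:

1. Find all LOGIN events for api-gateway in order
2. Calculate time gaps between consecutive events
3. Compute mean of gaps: 591 / 5 = 118.2 seconds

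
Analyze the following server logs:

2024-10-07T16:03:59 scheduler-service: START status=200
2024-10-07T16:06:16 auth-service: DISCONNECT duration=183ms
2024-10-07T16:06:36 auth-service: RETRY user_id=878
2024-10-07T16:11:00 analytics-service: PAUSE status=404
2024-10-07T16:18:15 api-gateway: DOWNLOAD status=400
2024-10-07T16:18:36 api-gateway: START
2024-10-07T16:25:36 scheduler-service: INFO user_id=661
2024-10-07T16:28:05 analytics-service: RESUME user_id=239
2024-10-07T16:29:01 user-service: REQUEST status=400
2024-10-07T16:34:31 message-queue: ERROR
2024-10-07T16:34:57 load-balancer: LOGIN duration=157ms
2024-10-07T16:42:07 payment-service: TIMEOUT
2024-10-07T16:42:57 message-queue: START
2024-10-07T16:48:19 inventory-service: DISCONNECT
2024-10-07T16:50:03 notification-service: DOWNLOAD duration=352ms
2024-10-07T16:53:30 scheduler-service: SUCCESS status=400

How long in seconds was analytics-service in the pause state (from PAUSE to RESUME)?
1025

To calculate state duration:

1. Find PAUSE event for analytics-service: 2024-10-07T16:11:00
2. Find RESUME event for analytics-service: 2024-10-07T16:28:05
3. Calculate duration: 2024-10-07T16:28:05 - 2024-10-07T16:11:00 = 1025 seconds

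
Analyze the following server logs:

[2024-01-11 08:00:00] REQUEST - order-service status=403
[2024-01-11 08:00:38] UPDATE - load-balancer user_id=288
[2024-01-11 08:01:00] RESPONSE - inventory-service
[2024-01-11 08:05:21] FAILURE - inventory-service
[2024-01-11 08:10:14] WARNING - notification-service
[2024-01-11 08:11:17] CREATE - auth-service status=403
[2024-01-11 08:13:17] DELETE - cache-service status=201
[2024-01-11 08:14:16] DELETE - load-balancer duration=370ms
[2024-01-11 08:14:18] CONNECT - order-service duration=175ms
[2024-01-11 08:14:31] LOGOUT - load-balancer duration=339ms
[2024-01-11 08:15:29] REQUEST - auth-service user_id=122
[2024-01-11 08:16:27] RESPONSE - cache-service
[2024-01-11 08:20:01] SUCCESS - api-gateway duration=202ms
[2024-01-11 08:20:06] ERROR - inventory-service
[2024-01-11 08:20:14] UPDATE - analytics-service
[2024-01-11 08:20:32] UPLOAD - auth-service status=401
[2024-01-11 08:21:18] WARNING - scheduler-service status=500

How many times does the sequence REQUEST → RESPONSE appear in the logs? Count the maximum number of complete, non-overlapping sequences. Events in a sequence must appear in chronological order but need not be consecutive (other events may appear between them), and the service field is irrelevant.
2

To count sequences:

1. Look for pattern: REQUEST → RESPONSE
2. Greedily scan the log in chronological order, matching each sequence element in turn (ignoring service)
3. Each time the full pattern completes, increment the count and restart matching from the next event
4. Complete non-overlapping sequences found: 2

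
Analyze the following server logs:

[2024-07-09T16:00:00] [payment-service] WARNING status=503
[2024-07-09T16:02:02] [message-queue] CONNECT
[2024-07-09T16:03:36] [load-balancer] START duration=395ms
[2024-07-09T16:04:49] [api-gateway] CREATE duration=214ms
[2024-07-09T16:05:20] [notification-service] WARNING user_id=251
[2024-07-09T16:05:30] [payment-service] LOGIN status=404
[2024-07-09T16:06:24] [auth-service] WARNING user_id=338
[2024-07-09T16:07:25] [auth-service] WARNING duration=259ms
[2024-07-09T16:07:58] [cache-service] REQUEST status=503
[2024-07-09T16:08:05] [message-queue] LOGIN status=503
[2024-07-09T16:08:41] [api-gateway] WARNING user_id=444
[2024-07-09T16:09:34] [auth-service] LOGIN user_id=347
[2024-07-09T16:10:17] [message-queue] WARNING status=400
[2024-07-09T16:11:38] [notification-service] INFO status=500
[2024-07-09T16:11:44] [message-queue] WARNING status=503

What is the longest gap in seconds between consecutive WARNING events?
320

To find the longest gap:

1. Extract all WARNING events in chronological order
2. Calculate time differences between consecutive events
3. Find the maximum difference
4. Longest gap: 320 seconds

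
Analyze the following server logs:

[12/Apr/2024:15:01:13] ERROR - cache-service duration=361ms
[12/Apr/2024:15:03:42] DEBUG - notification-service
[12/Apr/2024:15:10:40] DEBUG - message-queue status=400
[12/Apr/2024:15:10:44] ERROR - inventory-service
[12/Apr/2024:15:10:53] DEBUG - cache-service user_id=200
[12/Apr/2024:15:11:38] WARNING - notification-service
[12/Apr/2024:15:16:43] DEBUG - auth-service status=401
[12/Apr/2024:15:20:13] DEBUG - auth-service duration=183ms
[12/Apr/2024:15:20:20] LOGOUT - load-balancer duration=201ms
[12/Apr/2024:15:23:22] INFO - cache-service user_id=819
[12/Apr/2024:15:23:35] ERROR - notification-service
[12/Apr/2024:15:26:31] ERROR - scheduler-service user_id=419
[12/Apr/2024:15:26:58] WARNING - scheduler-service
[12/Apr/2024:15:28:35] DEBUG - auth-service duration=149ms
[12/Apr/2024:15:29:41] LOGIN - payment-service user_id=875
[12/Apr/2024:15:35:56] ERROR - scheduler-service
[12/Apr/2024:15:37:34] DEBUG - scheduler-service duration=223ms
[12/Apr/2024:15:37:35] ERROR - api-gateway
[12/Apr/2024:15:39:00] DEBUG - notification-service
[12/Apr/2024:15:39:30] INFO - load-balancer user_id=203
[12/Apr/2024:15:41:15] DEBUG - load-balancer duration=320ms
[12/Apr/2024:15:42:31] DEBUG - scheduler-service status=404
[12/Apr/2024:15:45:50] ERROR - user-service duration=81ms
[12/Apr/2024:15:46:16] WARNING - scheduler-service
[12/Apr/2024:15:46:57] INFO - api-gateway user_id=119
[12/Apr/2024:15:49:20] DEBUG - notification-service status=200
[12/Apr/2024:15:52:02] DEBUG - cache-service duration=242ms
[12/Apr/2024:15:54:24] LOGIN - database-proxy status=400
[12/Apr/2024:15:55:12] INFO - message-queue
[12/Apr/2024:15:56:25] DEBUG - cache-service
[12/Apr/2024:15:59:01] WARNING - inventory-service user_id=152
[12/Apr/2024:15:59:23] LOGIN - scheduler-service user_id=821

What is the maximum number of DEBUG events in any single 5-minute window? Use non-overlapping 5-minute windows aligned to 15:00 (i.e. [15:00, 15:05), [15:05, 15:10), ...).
2

To find the burst window:

1. Divide the log period into non-overlapping 5-minute windows starting at 15:00
2. Count DEBUG events in each window
3. Find the window with maximum count
4. Maximum events in a window: 2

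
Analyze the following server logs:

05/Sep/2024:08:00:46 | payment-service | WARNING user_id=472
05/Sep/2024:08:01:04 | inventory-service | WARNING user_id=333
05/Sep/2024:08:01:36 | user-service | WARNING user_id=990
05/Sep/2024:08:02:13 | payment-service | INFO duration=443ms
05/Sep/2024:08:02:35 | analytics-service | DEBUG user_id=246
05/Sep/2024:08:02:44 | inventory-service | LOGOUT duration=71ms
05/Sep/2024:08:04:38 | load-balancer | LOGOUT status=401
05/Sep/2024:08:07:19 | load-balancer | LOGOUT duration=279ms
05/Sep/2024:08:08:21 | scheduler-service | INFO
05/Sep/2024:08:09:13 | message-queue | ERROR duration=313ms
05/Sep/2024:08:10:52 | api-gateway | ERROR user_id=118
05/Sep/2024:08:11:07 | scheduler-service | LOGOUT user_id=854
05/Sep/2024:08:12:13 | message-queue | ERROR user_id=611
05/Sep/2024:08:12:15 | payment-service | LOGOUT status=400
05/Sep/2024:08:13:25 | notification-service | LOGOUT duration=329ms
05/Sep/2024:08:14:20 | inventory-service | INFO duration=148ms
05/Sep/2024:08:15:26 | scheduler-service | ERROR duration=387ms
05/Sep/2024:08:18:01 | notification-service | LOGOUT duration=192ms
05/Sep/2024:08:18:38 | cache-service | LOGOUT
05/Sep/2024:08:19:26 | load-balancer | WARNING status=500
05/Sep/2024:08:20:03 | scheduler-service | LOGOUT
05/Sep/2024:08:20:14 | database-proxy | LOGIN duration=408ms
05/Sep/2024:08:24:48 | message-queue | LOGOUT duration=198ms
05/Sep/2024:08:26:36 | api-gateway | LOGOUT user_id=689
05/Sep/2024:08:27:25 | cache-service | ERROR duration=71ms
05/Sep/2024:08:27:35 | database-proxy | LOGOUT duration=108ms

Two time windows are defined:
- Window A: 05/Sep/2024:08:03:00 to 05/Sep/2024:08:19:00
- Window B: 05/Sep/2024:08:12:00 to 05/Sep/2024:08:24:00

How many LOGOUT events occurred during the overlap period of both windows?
4

To find overlap events:

1. Window A: 05/Sep/2024:08:03:00 to 05/Sep/2024:08:19:00
2. Window B: 05/Sep/2024:08:12:00 to 05/Sep/2024:08:24:00
3. Overlap period: 05/Sep/2024:08:12:00 to 05/Sep/2024:08:19:00
4. Count LOGOUT events in overlap: 4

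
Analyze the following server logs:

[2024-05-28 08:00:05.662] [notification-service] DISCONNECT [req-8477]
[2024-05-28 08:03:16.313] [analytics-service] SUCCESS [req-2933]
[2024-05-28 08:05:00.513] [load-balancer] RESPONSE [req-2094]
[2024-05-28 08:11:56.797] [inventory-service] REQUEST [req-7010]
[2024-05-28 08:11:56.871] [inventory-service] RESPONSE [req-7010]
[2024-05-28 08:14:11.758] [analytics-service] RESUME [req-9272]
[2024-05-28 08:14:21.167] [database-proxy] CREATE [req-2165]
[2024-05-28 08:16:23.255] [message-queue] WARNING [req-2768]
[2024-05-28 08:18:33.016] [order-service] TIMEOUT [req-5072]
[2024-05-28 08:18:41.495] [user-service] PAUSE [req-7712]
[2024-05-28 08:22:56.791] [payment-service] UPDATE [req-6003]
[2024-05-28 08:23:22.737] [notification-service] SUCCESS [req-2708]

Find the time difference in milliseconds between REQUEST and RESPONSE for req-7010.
74

To calculate latency:

1. Find REQUEST with id req-7010: 2024-05-28 08:11:56.797
2. Find RESPONSE with id req-7010: 2024-05-28 08:11:56.871
3. Latency: 2024-05-28 08:11:56.871 - 2024-05-28 08:11:56.797 = 74ms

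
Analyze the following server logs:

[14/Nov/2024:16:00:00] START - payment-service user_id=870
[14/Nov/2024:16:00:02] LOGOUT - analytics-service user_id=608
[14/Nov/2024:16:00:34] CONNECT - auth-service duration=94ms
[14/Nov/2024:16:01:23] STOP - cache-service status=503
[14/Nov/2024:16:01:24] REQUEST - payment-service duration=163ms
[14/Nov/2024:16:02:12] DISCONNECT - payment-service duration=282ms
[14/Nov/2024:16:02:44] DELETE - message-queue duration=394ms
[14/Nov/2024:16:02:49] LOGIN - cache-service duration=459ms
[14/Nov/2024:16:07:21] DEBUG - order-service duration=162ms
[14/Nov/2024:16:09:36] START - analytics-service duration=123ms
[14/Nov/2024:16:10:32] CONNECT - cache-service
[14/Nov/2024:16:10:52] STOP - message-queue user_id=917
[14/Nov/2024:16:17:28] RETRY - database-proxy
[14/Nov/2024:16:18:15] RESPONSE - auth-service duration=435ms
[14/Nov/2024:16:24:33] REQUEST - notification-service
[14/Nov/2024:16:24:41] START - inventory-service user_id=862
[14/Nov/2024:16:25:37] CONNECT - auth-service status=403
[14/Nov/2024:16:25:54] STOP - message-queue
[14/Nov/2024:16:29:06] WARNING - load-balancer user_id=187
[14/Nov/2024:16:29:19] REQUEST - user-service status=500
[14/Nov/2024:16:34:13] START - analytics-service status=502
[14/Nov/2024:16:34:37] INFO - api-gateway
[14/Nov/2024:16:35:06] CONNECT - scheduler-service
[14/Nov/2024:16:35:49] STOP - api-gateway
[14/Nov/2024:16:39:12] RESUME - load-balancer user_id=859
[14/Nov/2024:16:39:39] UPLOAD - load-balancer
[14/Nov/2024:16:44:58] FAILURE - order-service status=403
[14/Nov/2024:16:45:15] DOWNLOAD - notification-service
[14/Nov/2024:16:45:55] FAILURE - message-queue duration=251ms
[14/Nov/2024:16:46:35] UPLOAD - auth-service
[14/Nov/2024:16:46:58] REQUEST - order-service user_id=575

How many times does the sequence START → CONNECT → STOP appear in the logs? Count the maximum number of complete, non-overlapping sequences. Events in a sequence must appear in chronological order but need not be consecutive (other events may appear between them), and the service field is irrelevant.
4

To count sequences:

1. Look for pattern: START → CONNECT → STOP
2. Greedily scan the log in chronological order, matching each sequence element in turn (ignoring service)
3. Each time the full pattern completes, increment the count and restart matching from the next event
4. Complete non-overlapping sequences found: 4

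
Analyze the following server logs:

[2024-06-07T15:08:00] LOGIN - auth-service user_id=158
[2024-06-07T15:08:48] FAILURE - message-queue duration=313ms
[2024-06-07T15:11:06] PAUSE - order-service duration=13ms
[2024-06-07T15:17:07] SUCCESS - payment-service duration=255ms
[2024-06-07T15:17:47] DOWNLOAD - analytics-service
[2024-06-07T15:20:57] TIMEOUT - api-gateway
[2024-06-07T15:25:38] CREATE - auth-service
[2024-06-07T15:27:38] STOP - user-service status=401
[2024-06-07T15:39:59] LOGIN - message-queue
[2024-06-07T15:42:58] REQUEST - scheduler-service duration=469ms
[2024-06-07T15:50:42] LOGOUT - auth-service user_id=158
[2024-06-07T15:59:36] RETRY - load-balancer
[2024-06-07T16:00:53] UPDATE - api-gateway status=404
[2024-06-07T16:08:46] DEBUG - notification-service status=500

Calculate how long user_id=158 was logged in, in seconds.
2562

To calculate session duration:

1. Find LOGIN event for user_id=158: 2024-06-07T15:08:00
2. Find LOGOUT event for user_id=158: 2024-06-07T15:50:42
3. Session duration: 2024-06-07T15:50:42 - 2024-06-07T15:08:00 = 2562 seconds (42 minutes)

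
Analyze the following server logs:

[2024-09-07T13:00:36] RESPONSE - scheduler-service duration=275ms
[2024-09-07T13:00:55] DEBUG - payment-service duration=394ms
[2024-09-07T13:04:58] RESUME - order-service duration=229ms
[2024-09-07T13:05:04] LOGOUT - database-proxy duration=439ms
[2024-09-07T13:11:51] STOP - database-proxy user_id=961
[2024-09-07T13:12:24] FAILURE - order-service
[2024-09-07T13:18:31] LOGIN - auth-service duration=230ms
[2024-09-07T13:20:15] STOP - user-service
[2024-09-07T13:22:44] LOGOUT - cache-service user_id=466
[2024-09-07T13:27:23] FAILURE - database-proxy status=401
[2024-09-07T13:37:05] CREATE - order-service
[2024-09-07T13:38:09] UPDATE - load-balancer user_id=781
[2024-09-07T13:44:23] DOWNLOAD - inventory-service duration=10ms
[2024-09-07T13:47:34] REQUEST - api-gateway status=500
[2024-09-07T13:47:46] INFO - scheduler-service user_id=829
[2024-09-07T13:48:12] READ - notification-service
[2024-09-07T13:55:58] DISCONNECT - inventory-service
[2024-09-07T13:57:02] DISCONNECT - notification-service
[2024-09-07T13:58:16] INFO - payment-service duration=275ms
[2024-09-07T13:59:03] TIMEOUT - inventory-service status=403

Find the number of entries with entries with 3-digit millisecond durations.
6

To find matching entries:

1. Pattern to match: entries with 3-digit millisecond durations
2. Scan each log entry for the pattern
3. Count matches: 6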